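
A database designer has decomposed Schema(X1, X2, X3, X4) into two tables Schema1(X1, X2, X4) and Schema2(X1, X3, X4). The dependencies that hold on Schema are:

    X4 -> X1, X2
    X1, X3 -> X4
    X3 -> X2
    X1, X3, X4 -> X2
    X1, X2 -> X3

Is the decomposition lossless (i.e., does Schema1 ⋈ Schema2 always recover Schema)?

Yes

Common attributes: Schema1 ∩ Schema2 = {X1, X4}.
Closure of {X1, X4}: X4 → X1, X2 applies, adding X2; X1, X2 → X3 applies, adding X3. So (X1, X4)⁺ = {X1, X2, X3, X4}.
This closure contains every attribute of Schema1, so Schema1 ∩ Schema2 → Schema1. The join is lossless.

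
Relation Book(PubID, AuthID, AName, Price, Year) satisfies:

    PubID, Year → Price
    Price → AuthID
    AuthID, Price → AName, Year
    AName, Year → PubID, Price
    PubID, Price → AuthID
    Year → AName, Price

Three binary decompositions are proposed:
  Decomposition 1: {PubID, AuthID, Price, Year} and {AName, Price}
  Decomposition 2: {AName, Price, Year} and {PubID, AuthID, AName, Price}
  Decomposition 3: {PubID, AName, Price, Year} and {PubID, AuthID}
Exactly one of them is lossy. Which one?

Decomposition 1: common = {Price}, closure = {PubID, AuthID, AName, Price, Year} → lossless.
Decomposition 2: common = {AName, Price}, closure = {PubID, AuthID, AName, Price, Year} → lossless.
Decomposition 3: common = {PubID}, closure = {PubID} → lossy.

Decomposition 3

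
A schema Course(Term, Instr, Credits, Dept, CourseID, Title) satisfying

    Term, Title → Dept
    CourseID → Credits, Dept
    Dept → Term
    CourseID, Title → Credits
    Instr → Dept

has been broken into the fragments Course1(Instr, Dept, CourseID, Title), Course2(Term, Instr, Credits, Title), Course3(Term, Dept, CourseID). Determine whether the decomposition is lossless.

Chase test. Columns are Term, Instr, Credits, Dept, CourseID, Title; row i has aⱼ where attribute j ∈ Coursei, else bᵢⱼ.
Initial tableau (one row per fragment):
  row 1: b11 a2 b13 a4 a5 a6
  row 2: a1 a2 a3 b24 b25 a6
  row 3: a1 b32 b33 a4 a5 b36
Rows 1 and 3 agree on CourseID; apply CourseID→Credits, Dept and equate their Credits, Dept entries.
Rows 1 and 3 agree on Dept; apply Dept→Term and equate their Term entries.
Rows 1 and 2 agree on Instr; apply Instr→Dept and equate their Dept entries.
No row becomes fully distinguished — the join is lossy.

No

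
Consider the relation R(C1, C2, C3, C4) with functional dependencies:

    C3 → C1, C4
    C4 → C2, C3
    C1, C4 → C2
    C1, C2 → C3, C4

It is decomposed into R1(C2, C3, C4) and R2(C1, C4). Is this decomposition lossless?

Yes

Common attributes: R1 ∩ R2 = {C4}.
Closure of {C4}: C4 → C2, C3 applies, adding C2, C3; C3 → C1, C4 applies, adding C1. So (C4)⁺ = {C1, C2, C3, C4}.
This closure contains every attribute of R1, so R1 ∩ R2 → R1. The join is lossless.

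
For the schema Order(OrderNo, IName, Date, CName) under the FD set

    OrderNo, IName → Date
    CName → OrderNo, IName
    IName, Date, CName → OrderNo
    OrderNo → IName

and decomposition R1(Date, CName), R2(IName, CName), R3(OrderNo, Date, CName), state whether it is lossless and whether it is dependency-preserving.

Lossless test (chase): Rows 1 and 2 agree on CName; apply CName→OrderNo, IName and equate their OrderNo, IName entries. Rows 1 and 3 agree on CName; apply CName→OrderNo, IName and equate their OrderNo, IName entries. Rows 1 and 2 agree on OrderNo, IName; apply OrderNo, IName→Date and equate their Date entries. Row 1 is now all distinguished symbols — the join is lossless.
Dependency preservation: the restricted closure of {OrderNo} across the fragments never reaches {IName}, so OrderNo → IName cannot be enforced without a join — not preserved.

lossless but not dependency-preserving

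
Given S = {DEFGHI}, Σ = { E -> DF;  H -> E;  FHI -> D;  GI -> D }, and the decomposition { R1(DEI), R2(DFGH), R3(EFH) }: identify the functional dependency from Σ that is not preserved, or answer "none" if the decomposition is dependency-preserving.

Check GI → D: no single fragment contains all of {DGI}, and the restricted closure of {GI} across the fragments never reaches {D}.
E → DF is preserved.
H → E is preserved.
FHI → D is preserved.

GI -> D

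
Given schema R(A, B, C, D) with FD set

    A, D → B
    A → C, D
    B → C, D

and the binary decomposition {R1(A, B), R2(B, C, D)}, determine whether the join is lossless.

Yes

Common attributes: R1 ∩ R2 = {B}.
Closure of {B}: B → C, D applies, adding C, D. So (B)⁺ = {B, C, D}.
This closure contains every attribute of R2, so R1 ∩ R2 → R2. The join is lossless.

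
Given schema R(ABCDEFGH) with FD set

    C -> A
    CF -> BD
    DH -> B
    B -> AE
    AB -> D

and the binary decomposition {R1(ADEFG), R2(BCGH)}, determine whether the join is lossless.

No

Common attributes: R1 ∩ R2 = {G}.
No dependency enlarges {G}, so (G)⁺ = {G}.
The closure contains neither all of R1 = {ADEFG} nor all of R2 = {BCGH}, so the common attributes are not a superkey of either fragment. The join is lossy.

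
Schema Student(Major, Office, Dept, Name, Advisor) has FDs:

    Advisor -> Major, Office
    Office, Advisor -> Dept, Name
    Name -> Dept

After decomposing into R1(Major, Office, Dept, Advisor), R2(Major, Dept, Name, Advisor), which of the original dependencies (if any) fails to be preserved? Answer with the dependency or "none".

Advisor → Major, Office lies within R1.
Office, Advisor → Dept, Name: restricted closure across fragments reaches Dept, Name.
Name → Dept lies within R2.
Every dependency is enforceable on the fragments, so the decomposition is dependency-preserving.

none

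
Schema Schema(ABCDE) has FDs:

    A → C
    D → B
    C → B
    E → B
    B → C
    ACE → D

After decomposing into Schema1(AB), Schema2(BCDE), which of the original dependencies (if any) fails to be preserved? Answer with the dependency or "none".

ACE → D

Check ACE → D: no single fragment contains all of {ACDE}, and the restricted closure of {ACE} across the fragments never reaches {D}.
A → C is preserved.
D → B is preserved.
C → B is preserved.
E → B is preserved.
B → C is preserved.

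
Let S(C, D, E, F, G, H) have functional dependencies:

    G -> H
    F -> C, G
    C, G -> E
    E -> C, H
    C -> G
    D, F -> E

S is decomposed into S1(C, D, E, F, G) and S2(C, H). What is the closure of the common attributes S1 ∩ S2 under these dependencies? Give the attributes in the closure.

S1 ∩ S2 = {C}.
C → G applies, adding G
G → H applies, adding H
C, G → E applies, adding E
Closure: {C, E, G, H}.

C, E, G, H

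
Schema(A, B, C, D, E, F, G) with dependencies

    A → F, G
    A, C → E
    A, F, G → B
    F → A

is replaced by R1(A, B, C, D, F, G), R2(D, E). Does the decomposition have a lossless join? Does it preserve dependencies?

lossy and not dependency-preserving

Lossless test: (D)⁺ = {D}, which is a superkey of neither fragment — lossy.
Dependency preservation: the restricted closure of {A, C} across the fragments never reaches {E}, so A, C → E cannot be enforced without a join — not preserved.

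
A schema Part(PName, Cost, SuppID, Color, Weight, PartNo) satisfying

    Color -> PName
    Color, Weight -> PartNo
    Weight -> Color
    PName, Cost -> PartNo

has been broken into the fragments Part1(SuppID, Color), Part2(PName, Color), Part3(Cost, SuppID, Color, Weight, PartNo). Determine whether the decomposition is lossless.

Chase test. Columns are PName, Cost, SuppID, Color, Weight, PartNo; row i has aⱼ where attribute j ∈ Parti, else bᵢⱼ.
Initial tableau (one row per fragment):
  row 1: b11 b12 a3 a4 b15 b16
  row 2: a1 b22 b23 a4 b25 b26
  row 3: b31 a2 a3 a4 a5 a6
Rows 1 and 2 agree on Color; apply Color→PName and equate their PName entries.
Rows 1 and 3 agree on Color; apply Color→PName and equate their PName entries.
Row 3 is now all distinguished symbols — the join is lossless.

Yes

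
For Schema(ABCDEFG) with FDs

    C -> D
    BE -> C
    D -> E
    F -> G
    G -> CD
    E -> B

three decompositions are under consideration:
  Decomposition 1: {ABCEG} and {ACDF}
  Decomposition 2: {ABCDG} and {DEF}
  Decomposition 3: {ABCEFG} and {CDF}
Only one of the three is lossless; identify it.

Decomposition 3

Decomposition 1: common = {AC}, closure = {ABCDE} → lossy.
Decomposition 2: common = {D}, closure = {BCDE} → lossy.
Decomposition 3: common = {CF}, closure = {BCDEFG} → lossless.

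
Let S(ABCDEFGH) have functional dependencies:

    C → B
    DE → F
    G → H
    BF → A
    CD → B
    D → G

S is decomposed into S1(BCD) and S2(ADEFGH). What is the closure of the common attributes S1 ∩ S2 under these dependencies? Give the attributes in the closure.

S1 ∩ S2 = {D}.
D → G applies, adding G
G → H applies, adding H
Closure: {DGH}.

DGH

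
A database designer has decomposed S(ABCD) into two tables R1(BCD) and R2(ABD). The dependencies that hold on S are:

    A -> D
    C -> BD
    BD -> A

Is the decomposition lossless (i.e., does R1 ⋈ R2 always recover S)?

Yes

Common attributes: R1 ∩ R2 = {BD}.
Closure of {BD}: BD → A applies, adding A. So (BD)⁺ = {ABD}.
This closure contains every attribute of R2, so R1 ∩ R2 → R2. The join is lossless.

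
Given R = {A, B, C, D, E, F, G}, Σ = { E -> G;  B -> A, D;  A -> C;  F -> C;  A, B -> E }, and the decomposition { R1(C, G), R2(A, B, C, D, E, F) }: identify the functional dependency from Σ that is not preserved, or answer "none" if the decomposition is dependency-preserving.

E -> G

Check E → G: no single fragment contains all of {E, G}, and the restricted closure of {E} across the fragments never reaches {G}.
B → A, D is preserved.
A → C is preserved.
F → C is preserved.
A, B → E is preserved.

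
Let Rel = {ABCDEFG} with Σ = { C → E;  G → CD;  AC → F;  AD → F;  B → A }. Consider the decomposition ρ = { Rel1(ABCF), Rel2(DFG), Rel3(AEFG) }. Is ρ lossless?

Chase test. Columns are ABCDEFG; row i has aⱼ where attribute j ∈ Reli, else bᵢⱼ.
Initial tableau (one row per fragment):
  row 1: a1 a2 a3 b14 b15 a6 b17
  row 2: b21 b22 b23 a4 b25 a6 a7
  row 3: a1 b32 b33 b34 a5 a6 a7
Rows 2 and 3 agree on G; apply G→CD and equate their CD entries.
Rows 2 and 3 agree on C; apply C→E and equate their E entries.
No row becomes fully distinguished — the join is lossy.

No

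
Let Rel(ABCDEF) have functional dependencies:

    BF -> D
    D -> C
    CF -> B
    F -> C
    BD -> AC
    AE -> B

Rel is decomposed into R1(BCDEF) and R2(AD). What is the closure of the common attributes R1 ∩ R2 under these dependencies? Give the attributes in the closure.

CD

R1 ∩ R2 = {D}.
D → C applies, adding C
Closure: {CD}.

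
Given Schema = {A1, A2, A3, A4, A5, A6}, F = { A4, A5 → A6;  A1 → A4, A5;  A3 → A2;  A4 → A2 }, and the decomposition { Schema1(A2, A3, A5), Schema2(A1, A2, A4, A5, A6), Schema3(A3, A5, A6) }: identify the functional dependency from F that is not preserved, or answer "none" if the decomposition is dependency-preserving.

A4, A5 → A6 lies within Schema2.
A1 → A4, A5 lies within Schema2.
A3 → A2 lies within Schema1.
A4 → A2 lies within Schema2.
Every dependency is enforceable on the fragments, so the decomposition is dependency-preserving.

none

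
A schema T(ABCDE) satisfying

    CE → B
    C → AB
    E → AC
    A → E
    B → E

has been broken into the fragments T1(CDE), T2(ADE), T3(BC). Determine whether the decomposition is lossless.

Yes

Chase test. Columns are ABCDE; row i has aⱼ where attribute j ∈ Ti, else bᵢⱼ.
Initial tableau (one row per fragment):
  row 1: b11 b12 a3 a4 a5
  row 2: a1 b22 b23 a4 a5
  row 3: b31 a2 a3 b34 b35
Rows 1 and 3 agree on C; apply C→AB and equate their AB entries.
Rows 1 and 2 agree on E; apply E→AC and equate their AC entries.
Rows 1 and 3 agree on A; apply A→E and equate their E entries.
Rows 1 and 2 agree on CE; apply CE→B and equate their B entries.
Row 1 is now all distinguished symbols — the join is lossless.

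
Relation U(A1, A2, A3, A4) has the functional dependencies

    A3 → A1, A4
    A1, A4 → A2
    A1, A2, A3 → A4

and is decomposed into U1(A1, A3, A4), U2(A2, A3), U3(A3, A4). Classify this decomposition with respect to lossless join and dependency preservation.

Lossless test (chase): Rows 1 and 2 agree on A3; apply A3→A1, A4 and equate their A1, A4 entries. Rows 1 and 3 agree on A3; apply A3→A1, A4 and equate their A1, A4 entries. Rows 1 and 2 agree on A1, A4; apply A1, A4→A2 and equate their A2 entries. Rows 1 and 3 agree on A1, A4; apply A1, A4→A2 and equate their A2 entries. Row 1 is now all distinguished symbols — the join is lossless.
Dependency preservation: the restricted closure of {A1, A4} across the fragments never reaches {A2}, so A1, A4 → A2 cannot be enforced without a join — not preserved.

lossless but not dependency-preserving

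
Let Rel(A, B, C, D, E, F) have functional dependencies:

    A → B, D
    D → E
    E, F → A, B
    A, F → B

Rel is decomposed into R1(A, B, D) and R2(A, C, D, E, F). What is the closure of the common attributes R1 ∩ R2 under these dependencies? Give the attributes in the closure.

R1 ∩ R2 = {A, D}.
A → B, D applies, adding B
D → E applies, adding E
Closure: {A, B, D, E}.

A, B, D, E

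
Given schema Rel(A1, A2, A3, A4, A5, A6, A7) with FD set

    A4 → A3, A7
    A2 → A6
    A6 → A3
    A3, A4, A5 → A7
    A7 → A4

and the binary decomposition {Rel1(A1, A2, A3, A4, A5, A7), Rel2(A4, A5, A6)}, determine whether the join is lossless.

No

Common attributes: Rel1 ∩ Rel2 = {A4, A5}.
Closure of {A4, A5}: A4 → A3, A7 applies, adding A3, A7. So (A4, A5)⁺ = {A3, A4, A5, A7}.
The closure contains neither all of Rel1 = {A1, A2, A3, A4, A5, A7} nor all of Rel2 = {A4, A5, A6}, so the common attributes are not a superkey of either fragment. The join is lossy.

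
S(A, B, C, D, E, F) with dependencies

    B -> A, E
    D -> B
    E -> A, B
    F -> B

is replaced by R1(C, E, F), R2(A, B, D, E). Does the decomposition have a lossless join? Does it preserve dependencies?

lossy but dependency-preserving

Lossless test: (E)⁺ = {A, B, E}, which is a superkey of neither fragment — lossy.
Dependency preservation: F → B is not contained in any single fragment, but the restricted closure of its left-hand side across the fragments still reaches the right-hand side; the remaining FDs each lie inside some fragment. All dependencies are preserved.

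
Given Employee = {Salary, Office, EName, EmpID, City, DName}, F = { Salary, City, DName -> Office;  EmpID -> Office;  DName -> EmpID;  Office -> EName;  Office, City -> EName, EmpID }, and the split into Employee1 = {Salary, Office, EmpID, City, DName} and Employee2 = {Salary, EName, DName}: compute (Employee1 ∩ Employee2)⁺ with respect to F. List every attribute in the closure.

Employee1 ∩ Employee2 = {Salary, DName}.
DName → EmpID applies, adding EmpID
EmpID → Office applies, adding Office
Office → EName applies, adding EName
Closure: {Salary, Office, EName, EmpID, DName}.

Salary, Office, EName, EmpID, DName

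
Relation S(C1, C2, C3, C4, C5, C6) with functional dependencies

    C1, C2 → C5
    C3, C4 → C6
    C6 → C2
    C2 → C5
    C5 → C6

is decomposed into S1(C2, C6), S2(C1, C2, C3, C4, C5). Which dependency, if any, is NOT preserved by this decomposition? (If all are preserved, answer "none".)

none

C1, C2 → C5 lies within S2.
C3, C4 → C6: restricted closure across fragments reaches C6.
C6 → C2 lies within S1.
C2 → C5 lies within S2.
C5 → C6: restricted closure across fragments reaches C6.
Every dependency is enforceable on the fragments, so the decomposition is dependency-preserving.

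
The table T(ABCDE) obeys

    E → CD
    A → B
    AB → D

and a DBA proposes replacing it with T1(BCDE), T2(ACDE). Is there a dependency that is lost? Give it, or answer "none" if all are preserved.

A → B

Check A → B: no single fragment contains all of {AB}, and the restricted closure of {A} across the fragments never reaches {B}.
E → CD is preserved.
AB → D is preserved.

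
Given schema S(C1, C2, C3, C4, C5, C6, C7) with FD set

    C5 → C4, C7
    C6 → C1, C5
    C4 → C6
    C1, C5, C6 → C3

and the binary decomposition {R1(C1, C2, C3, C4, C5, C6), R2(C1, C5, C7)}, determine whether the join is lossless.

Yes

Common attributes: R1 ∩ R2 = {C1, C5}.
Closure of {C1, C5}: C5 → C4, C7 applies, adding C4, C7; C4 → C6 applies, adding C6; C1, C5, C6 → C3 applies, adding C3. So (C1, C5)⁺ = {C1, C3, C4, C5, C6, C7}.
This closure contains every attribute of R2, so R1 ∩ R2 → R2. The join is lossless.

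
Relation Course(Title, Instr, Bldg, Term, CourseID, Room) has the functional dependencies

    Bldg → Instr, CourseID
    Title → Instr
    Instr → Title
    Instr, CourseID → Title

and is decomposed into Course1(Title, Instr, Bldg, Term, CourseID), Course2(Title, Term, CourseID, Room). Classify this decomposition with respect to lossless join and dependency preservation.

Lossless test: (Title, Term, CourseID)⁺ = {Title, Instr, Term, CourseID}, which is a superkey of neither fragment — lossy.
Dependency preservation: every FD's attributes lie within a single fragment, so each can be enforced locally — preserved.

lossy but dependency-preserving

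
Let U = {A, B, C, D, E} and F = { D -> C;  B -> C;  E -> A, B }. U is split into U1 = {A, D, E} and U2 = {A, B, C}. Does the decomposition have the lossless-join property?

Common attributes: U1 ∩ U2 = {A}.
No dependency enlarges {A}, so (A)⁺ = {A}.
The closure contains neither all of U1 = {A, D, E} nor all of U2 = {A, B, C}, so the common attributes are not a superkey of either fragment. The join is lossy.

No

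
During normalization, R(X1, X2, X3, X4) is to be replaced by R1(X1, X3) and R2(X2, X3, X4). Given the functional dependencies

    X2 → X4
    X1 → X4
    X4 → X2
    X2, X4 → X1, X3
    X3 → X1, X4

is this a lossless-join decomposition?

Yes

Common attributes: R1 ∩ R2 = {X3}.
Closure of {X3}: X3 → X1, X4 applies, adding X1, X4; X4 → X2 applies, adding X2. So (X3)⁺ = {X1, X2, X3, X4}.
This closure contains every attribute of R1, so R1 ∩ R2 → R1. The join is lossless.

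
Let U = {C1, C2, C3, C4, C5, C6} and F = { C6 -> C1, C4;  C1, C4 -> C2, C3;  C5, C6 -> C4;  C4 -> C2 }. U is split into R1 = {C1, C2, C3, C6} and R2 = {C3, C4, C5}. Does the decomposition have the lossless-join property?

Common attributes: R1 ∩ R2 = {C3}.
No dependency enlarges {C3}, so (C3)⁺ = {C3}.
The closure contains neither all of R1 = {C1, C2, C3, C6} nor all of R2 = {C3, C4, C5}, so the common attributes are not a superkey of either fragment. The join is lossy.

No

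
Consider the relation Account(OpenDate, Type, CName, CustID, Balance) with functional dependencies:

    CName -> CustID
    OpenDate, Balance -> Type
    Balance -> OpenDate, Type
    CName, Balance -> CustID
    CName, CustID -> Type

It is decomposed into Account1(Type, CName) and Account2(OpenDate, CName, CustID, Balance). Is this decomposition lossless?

Common attributes: Account1 ∩ Account2 = {CName}.
Closure of {CName}: CName → CustID applies, adding CustID; CName, CustID → Type applies, adding Type. So (CName)⁺ = {Type, CName, CustID}.
This closure contains every attribute of Account1, so Account1 ∩ Account2 → Account1. The join is lossless.

Yes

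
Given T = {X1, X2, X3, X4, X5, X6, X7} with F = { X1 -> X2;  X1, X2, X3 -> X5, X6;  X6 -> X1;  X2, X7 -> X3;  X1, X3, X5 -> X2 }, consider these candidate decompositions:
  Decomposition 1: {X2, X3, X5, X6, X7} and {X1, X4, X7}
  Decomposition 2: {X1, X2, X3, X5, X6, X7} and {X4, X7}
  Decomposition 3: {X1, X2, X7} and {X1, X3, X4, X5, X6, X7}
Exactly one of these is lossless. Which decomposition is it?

Decomposition 3

Decomposition 1: common = {X7}, closure = {X7} → lossy.
Decomposition 2: common = {X7}, closure = {X7} → lossy.
Decomposition 3: common = {X1, X7}, closure = {X1, X2, X3, X5, X6, X7} → lossless.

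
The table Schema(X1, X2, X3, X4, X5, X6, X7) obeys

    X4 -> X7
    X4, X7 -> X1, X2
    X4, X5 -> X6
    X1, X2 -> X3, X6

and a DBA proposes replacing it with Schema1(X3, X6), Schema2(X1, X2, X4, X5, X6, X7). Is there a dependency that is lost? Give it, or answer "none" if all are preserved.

Check X1, X2 → X3, X6: no single fragment contains all of {X1, X2, X3, X6}, and the restricted closure of {X1, X2} across the fragments never reaches {X3, X6}.
X4 → X7 is preserved.
X4, X7 → X1, X2 is preserved.
X4, X5 → X6 is preserved.

X1, X2 -> X3, X6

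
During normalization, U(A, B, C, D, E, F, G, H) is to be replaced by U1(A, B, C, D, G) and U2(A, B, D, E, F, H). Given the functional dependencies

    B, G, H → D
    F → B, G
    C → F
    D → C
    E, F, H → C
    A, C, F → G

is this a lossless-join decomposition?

Common attributes: U1 ∩ U2 = {A, B, D}.
Closure of {A, B, D}: D → C applies, adding C; C → F applies, adding F; A, C, F → G applies, adding G. So (A, B, D)⁺ = {A, B, C, D, F, G}.
This closure contains every attribute of U1, so U1 ∩ U2 → U1. The join is lossless.

Yes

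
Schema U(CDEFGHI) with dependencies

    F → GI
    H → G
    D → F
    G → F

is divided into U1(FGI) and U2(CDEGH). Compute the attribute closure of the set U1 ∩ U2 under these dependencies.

U1 ∩ U2 = {G}.
G → F applies, adding F
F → GI applies, adding I
Closure: {FGI}.

FGI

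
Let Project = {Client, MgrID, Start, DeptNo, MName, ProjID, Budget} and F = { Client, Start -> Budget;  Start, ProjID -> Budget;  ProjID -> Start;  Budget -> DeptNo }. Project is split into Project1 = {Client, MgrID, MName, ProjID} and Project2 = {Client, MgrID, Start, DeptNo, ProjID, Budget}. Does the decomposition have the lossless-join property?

Common attributes: Project1 ∩ Project2 = {Client, MgrID, ProjID}.
Closure of {Client, MgrID, ProjID}: ProjID → Start applies, adding Start; Client, Start → Budget applies, adding Budget; Budget → DeptNo applies, adding DeptNo. So (Client, MgrID, ProjID)⁺ = {Client, MgrID, Start, DeptNo, ProjID, Budget}.
This closure contains every attribute of Project2, so Project1 ∩ Project2 → Project2. The join is lossless.

Yes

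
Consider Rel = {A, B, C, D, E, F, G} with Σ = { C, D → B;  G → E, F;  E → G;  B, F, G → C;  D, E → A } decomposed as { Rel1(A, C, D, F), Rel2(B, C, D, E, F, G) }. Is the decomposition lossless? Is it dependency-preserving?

Lossless test: (C, D, F)⁺ = {B, C, D, F}, which is a superkey of neither fragment — lossy.
Dependency preservation: the restricted closure of {D, E} across the fragments never reaches {A}, so D, E → A cannot be enforced without a join — not preserved.

lossy and not dependency-preserving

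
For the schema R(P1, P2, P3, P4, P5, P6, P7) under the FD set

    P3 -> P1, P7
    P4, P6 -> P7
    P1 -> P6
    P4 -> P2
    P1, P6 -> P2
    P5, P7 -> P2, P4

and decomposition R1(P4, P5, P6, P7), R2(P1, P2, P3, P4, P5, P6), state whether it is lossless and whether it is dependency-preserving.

lossless but not dependency-preserving

Lossless test: (P4, P5, P6)⁺ = {P2, P4, P5, P6, P7}, which contains all of one fragment — lossless.
Dependency preservation: the restricted closure of {P3} across the fragments never reaches {P1, P7}, so P3 → P1, P7 cannot be enforced without a join — not preserved.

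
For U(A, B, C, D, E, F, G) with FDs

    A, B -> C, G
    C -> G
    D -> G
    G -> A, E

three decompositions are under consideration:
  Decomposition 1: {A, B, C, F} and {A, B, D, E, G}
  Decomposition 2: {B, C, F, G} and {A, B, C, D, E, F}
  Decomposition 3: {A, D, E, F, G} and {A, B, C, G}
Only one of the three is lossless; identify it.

Decomposition 1: common = {A, B}, closure = {A, B, C, E, G} → lossy.
Decomposition 2: common = {B, C, F}, closure = {A, B, C, E, F, G} → lossless.
Decomposition 3: common = {A, G}, closure = {A, E, G} → lossy.

Decomposition 2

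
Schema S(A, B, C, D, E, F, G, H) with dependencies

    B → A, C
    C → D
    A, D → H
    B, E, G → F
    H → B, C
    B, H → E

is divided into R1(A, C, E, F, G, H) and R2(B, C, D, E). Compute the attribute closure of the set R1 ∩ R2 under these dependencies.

R1 ∩ R2 = {C, E}.
C → D applies, adding D
Closure: {C, D, E}.

C, D, E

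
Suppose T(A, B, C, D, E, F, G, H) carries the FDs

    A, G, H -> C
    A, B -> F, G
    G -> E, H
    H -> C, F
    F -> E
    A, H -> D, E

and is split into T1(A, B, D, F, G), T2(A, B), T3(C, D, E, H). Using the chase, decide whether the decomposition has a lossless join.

No

Chase test. Columns are A, B, C, D, E, F, G, H; row i has aⱼ where attribute j ∈ Ti, else bᵢⱼ.
Initial tableau (one row per fragment):
  row 1: a1 a2 b13 a4 b15 a6 a7 b18
  row 2: a1 a2 b23 b24 b25 b26 b27 b28
  row 3: b31 b32 a3 a4 a5 b36 b37 a8
Rows 1 and 2 agree on A, B; apply A, B→F, G and equate their F, G entries.
Rows 1 and 2 agree on G; apply G→E, H and equate their E, H entries.
Rows 1 and 2 agree on H; apply H→C, F and equate their C, F entries.
Rows 1 and 2 agree on A, H; apply A, H→D, E and equate their D, E entries.
No row becomes fully distinguished — the join is lossy.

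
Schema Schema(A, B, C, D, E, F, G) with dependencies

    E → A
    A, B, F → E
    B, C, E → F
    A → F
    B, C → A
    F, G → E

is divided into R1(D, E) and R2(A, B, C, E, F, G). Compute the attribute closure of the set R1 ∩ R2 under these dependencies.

R1 ∩ R2 = {E}.
E → A applies, adding A
A → F applies, adding F
Closure: {A, E, F}.

A, E, F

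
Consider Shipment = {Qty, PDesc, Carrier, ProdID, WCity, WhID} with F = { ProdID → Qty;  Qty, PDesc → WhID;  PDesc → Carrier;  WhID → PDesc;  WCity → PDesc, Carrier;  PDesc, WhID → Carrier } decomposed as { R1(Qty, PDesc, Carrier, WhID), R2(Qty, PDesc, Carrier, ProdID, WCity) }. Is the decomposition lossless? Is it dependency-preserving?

lossless and dependency-preserving

Lossless test: (Qty, PDesc, Carrier)⁺ = {Qty, PDesc, Carrier, WhID}, which contains all of one fragment — lossless.
Dependency preservation: every FD's attributes lie within a single fragment, so each can be enforced locally — preserved.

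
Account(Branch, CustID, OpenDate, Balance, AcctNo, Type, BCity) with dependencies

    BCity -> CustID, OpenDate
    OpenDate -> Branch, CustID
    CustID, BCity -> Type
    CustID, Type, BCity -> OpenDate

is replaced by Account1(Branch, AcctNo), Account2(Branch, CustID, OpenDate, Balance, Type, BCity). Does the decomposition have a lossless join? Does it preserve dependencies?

lossy but dependency-preserving

Lossless test: (Branch)⁺ = {Branch}, which is a superkey of neither fragment — lossy.
Dependency preservation: every FD's attributes lie within a single fragment, so each can be enforced locally — preserved.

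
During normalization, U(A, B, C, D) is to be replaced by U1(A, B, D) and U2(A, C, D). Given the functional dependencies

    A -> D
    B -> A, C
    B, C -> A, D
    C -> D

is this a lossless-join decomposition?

No

Common attributes: U1 ∩ U2 = {A, D}.
No dependency enlarges {A, D}, so (A, D)⁺ = {A, D}.
The closure contains neither all of U1 = {A, B, D} nor all of U2 = {A, C, D}, so the common attributes are not a superkey of either fragment. The join is lossy.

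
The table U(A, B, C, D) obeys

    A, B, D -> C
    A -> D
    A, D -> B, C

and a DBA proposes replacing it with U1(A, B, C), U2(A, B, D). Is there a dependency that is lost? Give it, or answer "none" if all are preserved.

A, B, D → C: restricted closure across fragments reaches C.
A → D lies within U2.
A, D → B, C: restricted closure across fragments reaches B, C.
Every dependency is enforceable on the fragments, so the decomposition is dependency-preserving.

none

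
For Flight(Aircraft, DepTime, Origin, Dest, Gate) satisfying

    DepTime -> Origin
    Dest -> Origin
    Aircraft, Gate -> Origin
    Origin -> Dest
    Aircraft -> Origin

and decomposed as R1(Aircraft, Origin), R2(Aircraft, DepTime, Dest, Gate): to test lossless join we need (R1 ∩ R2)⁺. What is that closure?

Aircraft, Origin, Dest

R1 ∩ R2 = {Aircraft}.
Aircraft → Origin applies, adding Origin
Origin → Dest applies, adding Dest
Closure: {Aircraft, Origin, Dest}.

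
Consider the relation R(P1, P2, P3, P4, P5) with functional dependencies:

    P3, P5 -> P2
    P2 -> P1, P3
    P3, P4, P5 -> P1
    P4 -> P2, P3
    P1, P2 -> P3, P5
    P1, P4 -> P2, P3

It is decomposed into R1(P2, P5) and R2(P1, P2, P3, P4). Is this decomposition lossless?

Yes

Common attributes: R1 ∩ R2 = {P2}.
Closure of {P2}: P2 → P1, P3 applies, adding P1, P3; P1, P2 → P3, P5 applies, adding P5. So (P2)⁺ = {P1, P2, P3, P5}.
This closure contains every attribute of R1, so R1 ∩ R2 → R1. The join is lossless.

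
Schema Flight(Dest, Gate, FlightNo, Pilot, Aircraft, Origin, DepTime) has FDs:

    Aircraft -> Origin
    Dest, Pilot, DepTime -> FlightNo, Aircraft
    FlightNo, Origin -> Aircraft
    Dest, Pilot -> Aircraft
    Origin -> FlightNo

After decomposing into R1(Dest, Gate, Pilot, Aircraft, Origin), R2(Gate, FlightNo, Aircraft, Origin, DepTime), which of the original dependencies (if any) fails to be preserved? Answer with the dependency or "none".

Aircraft → Origin lies within R1.
Dest, Pilot, DepTime → FlightNo, Aircraft: restricted closure across fragments reaches FlightNo, Aircraft.
FlightNo, Origin → Aircraft lies within R2.
Dest, Pilot → Aircraft lies within R1.
Origin → FlightNo lies within R2.
Every dependency is enforceable on the fragments, so the decomposition is dependency-preserving.

none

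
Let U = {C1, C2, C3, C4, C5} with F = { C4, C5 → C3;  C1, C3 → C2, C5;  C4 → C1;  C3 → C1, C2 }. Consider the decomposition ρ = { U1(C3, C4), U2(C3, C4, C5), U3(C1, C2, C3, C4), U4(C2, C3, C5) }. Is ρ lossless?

Chase test. Columns are C1, C2, C3, C4, C5; row i has aⱼ where attribute j ∈ Ui, else bᵢⱼ.
Initial tableau (one row per fragment):
  row 1: b11 b12 a3 a4 b15
  row 2: b21 b22 a3 a4 a5
  row 3: a1 a2 a3 a4 b35
  row 4: b41 a2 a3 b44 a5
Rows 1 and 2 agree on C4; apply C4→C1 and equate their C1 entries.
Rows 1 and 3 agree on C4; apply C4→C1 and equate their C1 entries.
Rows 1 and 2 agree on C3; apply C3→C1, C2 and equate their C1, C2 entries.
Rows 1 and 3 agree on C3; apply C3→C1, C2 and equate their C1, C2 entries.
Rows 1 and 4 agree on C3; apply C3→C1, C2 and equate their C1, C2 entries.
Rows 1 and 2 agree on C1, C3; apply C1, C3→C2, C5 and equate their C2, C5 entries.
Rows 1 and 3 agree on C1, C3; apply C1, C3→C2, C5 and equate their C2, C5 entries.
Row 1 is now all distinguished symbols — the join is lossless.

Yes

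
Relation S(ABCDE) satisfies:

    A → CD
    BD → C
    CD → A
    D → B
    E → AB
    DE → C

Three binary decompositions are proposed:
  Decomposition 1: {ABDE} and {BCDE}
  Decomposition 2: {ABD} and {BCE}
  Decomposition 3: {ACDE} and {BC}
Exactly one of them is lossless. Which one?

Decomposition 1: common = {BDE}, closure = {ABCDE} → lossless.
Decomposition 2: common = {B}, closure = {B} → lossy.
Decomposition 3: common = {C}, closure = {C} → lossy.

Decomposition 1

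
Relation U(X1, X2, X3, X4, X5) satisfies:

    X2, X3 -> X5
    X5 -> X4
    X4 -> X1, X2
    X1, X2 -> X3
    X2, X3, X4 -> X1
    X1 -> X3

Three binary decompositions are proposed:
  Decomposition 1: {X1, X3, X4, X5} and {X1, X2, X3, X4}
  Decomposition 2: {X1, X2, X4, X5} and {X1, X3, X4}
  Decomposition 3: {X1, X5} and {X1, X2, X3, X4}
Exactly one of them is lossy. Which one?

Decomposition 1: common = {X1, X3, X4}, closure = {X1, X2, X3, X4, X5} → lossless.
Decomposition 2: common = {X1, X4}, closure = {X1, X2, X3, X4, X5} → lossless.
Decomposition 3: common = {X1}, closure = {X1, X3} → lossy.

Decomposition 3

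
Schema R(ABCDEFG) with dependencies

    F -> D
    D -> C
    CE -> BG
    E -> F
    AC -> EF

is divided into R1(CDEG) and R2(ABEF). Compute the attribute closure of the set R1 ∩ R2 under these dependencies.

BCDEFG

R1 ∩ R2 = {E}.
E → F applies, adding F
F → D applies, adding D
D → C applies, adding C
CE → BG applies, adding BG
Closure: {BCDEFG}.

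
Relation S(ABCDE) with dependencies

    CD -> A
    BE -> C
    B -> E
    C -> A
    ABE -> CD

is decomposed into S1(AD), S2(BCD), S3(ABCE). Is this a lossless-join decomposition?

Yes

Chase test. Columns are ABCDE; row i has aⱼ where attribute j ∈ Si, else bᵢⱼ.
Initial tableau (one row per fragment):
  row 1: a1 b12 b13 a4 b15
  row 2: b21 a2 a3 a4 b25
  row 3: a1 a2 a3 b34 a5
Rows 2 and 3 agree on B; apply B→E and equate their E entries.
Rows 2 and 3 agree on C; apply C→A and equate their A entries.
Rows 2 and 3 agree on ABE; apply ABE→CD and equate their CD entries.
Row 2 is now all distinguished symbols — the join is lossless.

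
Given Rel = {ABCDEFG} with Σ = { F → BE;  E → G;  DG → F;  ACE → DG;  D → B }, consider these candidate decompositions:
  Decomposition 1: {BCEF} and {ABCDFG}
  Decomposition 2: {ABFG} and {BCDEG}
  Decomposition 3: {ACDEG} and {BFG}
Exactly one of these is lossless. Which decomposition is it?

Decomposition 1

Decomposition 1: common = {BCF}, closure = {BCEFG} → lossless.
Decomposition 2: common = {BG}, closure = {BG} → lossy.
Decomposition 3: common = {G}, closure = {G} → lossy.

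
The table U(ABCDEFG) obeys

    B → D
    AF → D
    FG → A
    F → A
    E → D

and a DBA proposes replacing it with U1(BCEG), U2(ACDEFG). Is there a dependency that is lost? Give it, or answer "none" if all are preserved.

Check B → D: no single fragment contains all of {BD}, and the restricted closure of {B} across the fragments never reaches {D}.
AF → D is preserved.
FG → A is preserved.
F → A is preserved.
E → D is preserved.

B → D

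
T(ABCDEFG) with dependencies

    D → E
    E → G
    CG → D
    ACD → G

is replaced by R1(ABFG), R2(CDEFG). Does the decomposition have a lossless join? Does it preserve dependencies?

lossy but dependency-preserving

Lossless test: (FG)⁺ = {FG}, which is a superkey of neither fragment — lossy.
Dependency preservation: ACD → G is not contained in any single fragment, but the restricted closure of its left-hand side across the fragments still reaches the right-hand side; the remaining FDs each lie inside some fragment. All dependencies are preserved.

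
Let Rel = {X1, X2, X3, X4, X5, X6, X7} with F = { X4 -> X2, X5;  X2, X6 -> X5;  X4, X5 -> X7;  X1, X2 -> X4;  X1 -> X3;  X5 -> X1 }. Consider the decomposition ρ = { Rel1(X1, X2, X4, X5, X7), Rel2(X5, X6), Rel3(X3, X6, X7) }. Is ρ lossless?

No

Chase test. Columns are X1, X2, X3, X4, X5, X6, X7; row i has aⱼ where attribute j ∈ Reli, else bᵢⱼ.
Initial tableau (one row per fragment):
  row 1: a1 a2 b13 a4 a5 b16 a7
  row 2: b21 b22 b23 b24 a5 a6 b27
  row 3: b31 b32 a3 b34 b35 a6 a7
Rows 1 and 2 agree on X5; apply X5→X1 and equate their X1 entries.
Rows 1 and 2 agree on X1; apply X1→X3 and equate their X3 entries.
No row becomes fully distinguished — the join is lossy.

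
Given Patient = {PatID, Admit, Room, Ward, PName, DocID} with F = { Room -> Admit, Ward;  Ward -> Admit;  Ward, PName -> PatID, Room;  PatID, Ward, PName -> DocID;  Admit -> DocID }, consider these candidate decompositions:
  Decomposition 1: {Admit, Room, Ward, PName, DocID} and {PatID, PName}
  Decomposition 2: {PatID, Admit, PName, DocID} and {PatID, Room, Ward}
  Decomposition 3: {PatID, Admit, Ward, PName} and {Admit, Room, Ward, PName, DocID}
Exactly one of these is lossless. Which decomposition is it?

Decomposition 1: common = {PName}, closure = {PName} → lossy.
Decomposition 2: common = {PatID}, closure = {PatID} → lossy.
Decomposition 3: common = {Admit, Ward, PName}, closure = {PatID, Admit, Room, Ward, PName, DocID} → lossless.

Decomposition 3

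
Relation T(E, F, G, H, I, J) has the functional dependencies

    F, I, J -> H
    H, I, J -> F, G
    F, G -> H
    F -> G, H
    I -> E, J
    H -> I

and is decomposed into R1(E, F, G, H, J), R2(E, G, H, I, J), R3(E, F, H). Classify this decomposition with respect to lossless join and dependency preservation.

lossless and dependency-preserving

Lossless test (chase): Rows 1 and 3 agree on F; apply F→G, H and equate their G, H entries. Rows 1 and 2 agree on H; apply H→I and equate their I entries. Rows 1 and 3 agree on H; apply H→I and equate their I entries. Rows 1 and 2 agree on H, I, J; apply H, I, J→F, G and equate their F, G entries. Rows 1 and 3 agree on I; apply I→E, J and equate their E, J entries. Row 1 is now all distinguished symbols — the join is lossless.
Dependency preservation: F, I, J → H; H, I, J → F, G are not contained in any single fragment, but the restricted closure of each left-hand side across the fragments still reaches the right-hand side; the remaining FDs each lie inside some fragment. All dependencies are preserved.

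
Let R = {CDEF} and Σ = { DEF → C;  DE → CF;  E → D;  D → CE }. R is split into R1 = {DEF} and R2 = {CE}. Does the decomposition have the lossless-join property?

Yes

Common attributes: R1 ∩ R2 = {E}.
Closure of {E}: E → D applies, adding D; D → CE applies, adding C; DE → CF applies, adding F. So (E)⁺ = {CDEF}.
This closure contains every attribute of R1, so R1 ∩ R2 → R1. The join is lossless.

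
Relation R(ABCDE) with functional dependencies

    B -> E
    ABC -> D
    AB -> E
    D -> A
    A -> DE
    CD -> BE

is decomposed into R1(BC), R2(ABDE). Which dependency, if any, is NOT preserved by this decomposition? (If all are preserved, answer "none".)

Check CD → BE: no single fragment contains all of {BCDE}, and the restricted closure of {CD} across the fragments never reaches {BE}.
B → E is preserved.
ABC → D is preserved.
AB → E is preserved.
D → A is preserved.
A → DE is preserved.

CD -> BE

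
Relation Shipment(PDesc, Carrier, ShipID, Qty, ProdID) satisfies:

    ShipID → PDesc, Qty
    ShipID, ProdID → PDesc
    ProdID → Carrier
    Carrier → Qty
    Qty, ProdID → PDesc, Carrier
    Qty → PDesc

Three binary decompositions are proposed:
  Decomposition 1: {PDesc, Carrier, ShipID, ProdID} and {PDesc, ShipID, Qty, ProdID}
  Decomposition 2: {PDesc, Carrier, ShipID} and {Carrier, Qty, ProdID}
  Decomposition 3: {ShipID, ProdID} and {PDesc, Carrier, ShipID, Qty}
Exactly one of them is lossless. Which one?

Decomposition 1: common = {PDesc, ShipID, ProdID}, closure = {PDesc, Carrier, ShipID, Qty, ProdID} → lossless.
Decomposition 2: common = {Carrier}, closure = {PDesc, Carrier, Qty} → lossy.
Decomposition 3: common = {ShipID}, closure = {PDesc, ShipID, Qty} → lossy.

Decomposition 1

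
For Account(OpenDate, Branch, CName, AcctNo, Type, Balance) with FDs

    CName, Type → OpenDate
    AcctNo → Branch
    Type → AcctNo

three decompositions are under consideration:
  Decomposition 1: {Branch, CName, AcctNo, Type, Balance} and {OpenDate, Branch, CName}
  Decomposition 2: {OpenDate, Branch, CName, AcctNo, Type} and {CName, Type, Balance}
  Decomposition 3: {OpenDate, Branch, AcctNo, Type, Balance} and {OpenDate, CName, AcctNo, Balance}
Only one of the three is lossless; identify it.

Decomposition 1: common = {Branch, CName}, closure = {Branch, CName} → lossy.
Decomposition 2: common = {CName, Type}, closure = {OpenDate, Branch, CName, AcctNo, Type} → lossless.
Decomposition 3: common = {OpenDate, AcctNo, Balance}, closure = {OpenDate, Branch, AcctNo, Balance} → lossy.

Decomposition 2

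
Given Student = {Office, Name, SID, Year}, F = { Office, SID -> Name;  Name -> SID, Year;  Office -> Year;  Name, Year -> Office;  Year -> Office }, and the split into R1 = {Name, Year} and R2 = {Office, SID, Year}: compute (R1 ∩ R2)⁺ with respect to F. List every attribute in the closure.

R1 ∩ R2 = {Year}.
Year → Office applies, adding Office
Closure: {Office, Year}.

Office, Year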